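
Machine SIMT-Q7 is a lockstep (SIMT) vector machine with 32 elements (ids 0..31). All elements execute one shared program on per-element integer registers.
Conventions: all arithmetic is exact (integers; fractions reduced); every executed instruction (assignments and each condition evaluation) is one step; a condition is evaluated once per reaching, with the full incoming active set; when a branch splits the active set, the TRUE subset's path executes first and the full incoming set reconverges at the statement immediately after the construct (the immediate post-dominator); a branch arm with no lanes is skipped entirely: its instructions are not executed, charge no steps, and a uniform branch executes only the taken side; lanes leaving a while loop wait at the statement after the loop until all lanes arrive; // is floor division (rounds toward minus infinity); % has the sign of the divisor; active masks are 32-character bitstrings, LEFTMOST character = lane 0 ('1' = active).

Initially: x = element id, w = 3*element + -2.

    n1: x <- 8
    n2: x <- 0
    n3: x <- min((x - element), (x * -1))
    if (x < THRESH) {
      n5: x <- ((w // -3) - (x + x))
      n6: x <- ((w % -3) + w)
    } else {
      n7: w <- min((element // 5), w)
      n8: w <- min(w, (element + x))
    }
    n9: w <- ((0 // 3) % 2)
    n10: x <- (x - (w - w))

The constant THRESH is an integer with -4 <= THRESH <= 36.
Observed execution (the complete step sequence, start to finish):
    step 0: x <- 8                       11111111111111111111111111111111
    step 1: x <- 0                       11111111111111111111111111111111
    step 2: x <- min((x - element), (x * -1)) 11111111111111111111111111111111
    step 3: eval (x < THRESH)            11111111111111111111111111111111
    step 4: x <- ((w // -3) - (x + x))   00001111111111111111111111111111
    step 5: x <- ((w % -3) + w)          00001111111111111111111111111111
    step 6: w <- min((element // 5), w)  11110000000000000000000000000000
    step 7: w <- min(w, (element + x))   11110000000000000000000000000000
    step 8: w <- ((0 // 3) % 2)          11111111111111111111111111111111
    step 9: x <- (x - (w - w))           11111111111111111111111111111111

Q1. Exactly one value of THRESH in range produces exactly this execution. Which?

Answer: THRESH = -3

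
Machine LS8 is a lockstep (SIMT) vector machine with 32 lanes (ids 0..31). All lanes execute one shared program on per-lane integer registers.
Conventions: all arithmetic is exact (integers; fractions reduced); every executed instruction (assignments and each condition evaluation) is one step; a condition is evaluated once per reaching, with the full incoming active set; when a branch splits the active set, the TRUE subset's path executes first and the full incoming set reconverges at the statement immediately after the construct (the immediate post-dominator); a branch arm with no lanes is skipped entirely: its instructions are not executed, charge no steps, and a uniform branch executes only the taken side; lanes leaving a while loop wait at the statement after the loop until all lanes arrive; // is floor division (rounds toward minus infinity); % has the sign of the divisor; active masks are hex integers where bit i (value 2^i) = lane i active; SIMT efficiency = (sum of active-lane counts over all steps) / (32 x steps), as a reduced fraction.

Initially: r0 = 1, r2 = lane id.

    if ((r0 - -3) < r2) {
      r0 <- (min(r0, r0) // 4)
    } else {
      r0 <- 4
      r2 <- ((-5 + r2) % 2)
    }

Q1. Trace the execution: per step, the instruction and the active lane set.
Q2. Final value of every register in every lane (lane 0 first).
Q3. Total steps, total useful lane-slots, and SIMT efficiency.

step 0: eval ((r0 - -3) < r2)        0xffffffff
step 1: r0 <- (min(r0, r0) // 4)     0xffffffe0
step 2: r0 <- 4                      0x0000001f
step 3: r2 <- ((-5 + r2) % 2)        0x0000001f

Answer: 4 steps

r0: 4,4,4,4,4,0,0,0,0,0,0,0,0,0,0,0,0,0,0,0,0,0,0,0,0,0,0,0,0,0,0,0
r2: 1,0,1,0,1,5,6,7,8,9,10,11,12,13,14,15,16,17,18,19,20,21,22,23,24,25,26,27,28,29,30,31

steps = 4; useful = 69; efficiency = 69/128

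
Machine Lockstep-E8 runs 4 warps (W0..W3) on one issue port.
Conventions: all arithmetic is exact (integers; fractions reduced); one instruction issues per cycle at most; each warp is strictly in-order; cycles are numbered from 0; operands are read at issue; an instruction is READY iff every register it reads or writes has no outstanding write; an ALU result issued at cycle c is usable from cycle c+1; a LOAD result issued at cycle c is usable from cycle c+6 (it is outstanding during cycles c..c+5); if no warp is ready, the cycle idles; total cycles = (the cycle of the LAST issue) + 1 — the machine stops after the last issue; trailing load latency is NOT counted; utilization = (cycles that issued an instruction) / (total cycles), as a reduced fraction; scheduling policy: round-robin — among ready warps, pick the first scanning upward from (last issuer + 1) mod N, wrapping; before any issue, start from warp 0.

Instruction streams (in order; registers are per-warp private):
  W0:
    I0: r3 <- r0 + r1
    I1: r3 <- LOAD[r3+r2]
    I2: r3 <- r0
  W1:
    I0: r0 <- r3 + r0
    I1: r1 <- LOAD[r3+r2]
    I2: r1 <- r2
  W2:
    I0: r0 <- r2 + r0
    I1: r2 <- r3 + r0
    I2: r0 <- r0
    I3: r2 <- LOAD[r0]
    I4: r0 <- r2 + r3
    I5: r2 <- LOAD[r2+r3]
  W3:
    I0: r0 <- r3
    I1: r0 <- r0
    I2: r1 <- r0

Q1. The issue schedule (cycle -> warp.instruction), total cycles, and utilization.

cycle 0: W0.I0
cycle 1: W1.I0
cycle 2: W2.I0
cycle 3: W3.I0
cycle 4: W0.I1
cycle 5: W1.I1
cycle 6: W2.I1
cycle 7: W3.I1
cycle 8: W2.I2
cycle 9: W3.I2
cycle 10: W0.I2
cycle 11: W1.I2
cycle 12: W2.I3
cycle 13: idle
cycle 14: idle
cycle 15: idle
cycle 16: idle
cycle 17: idle
cycle 18: W2.I4
cycle 19: W2.I5

Answer: 20 cycles, utilization 3/4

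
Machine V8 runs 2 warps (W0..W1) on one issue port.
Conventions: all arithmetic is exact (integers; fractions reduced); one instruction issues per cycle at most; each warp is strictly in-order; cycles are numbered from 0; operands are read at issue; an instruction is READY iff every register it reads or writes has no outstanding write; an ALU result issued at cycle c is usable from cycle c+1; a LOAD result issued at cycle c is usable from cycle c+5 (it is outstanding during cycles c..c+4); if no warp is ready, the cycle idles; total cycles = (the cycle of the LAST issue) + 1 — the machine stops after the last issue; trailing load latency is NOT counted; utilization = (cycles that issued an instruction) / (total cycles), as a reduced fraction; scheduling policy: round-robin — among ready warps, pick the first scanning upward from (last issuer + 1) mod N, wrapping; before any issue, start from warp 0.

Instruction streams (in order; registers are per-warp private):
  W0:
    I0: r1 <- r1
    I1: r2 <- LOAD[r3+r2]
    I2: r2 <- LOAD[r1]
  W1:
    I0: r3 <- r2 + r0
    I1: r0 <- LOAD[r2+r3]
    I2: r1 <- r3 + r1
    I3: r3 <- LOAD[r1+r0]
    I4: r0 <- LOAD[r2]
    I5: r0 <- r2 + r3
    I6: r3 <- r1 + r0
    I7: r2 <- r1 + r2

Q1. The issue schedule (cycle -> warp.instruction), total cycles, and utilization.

cycle 0: W0.I0
cycle 1: W1.I0
cycle 2: W0.I1
cycle 3: W1.I1
cycle 4: W1.I2
cycle 5: idle
cycle 6: idle
cycle 7: W0.I2
cycle 8: W1.I3
cycle 9: W1.I4
cycle 10: idle
cycle 11: idle
cycle 12: idle
cycle 13: idle
cycle 14: W1.I5
cycle 15: W1.I6
cycle 16: W1.I7

Answer: 17 cycles, utilization 11/17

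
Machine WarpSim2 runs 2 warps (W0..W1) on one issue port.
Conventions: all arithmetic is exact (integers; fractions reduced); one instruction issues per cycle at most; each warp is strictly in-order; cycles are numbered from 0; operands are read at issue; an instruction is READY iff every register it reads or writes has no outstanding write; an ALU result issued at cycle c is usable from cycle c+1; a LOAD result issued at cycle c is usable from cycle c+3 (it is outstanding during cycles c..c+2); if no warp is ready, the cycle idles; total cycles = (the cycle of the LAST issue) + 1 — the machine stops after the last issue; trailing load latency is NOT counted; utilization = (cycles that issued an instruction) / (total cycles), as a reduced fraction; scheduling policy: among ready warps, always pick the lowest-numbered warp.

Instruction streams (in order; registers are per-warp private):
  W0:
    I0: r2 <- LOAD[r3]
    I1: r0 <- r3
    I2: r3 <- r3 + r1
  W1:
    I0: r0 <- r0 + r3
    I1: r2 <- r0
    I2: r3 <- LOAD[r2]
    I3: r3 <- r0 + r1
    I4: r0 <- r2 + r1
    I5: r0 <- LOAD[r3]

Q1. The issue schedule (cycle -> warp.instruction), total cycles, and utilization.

cycle 0: W0.I0
cycle 1: W0.I1
cycle 2: W0.I2
cycle 3: W1.I0
cycle 4: W1.I1
cycle 5: W1.I2
cycle 6: idle
cycle 7: idle
cycle 8: W1.I3
cycle 9: W1.I4
cycle 10: W1.I5

Answer: 11 cycles, utilization 9/11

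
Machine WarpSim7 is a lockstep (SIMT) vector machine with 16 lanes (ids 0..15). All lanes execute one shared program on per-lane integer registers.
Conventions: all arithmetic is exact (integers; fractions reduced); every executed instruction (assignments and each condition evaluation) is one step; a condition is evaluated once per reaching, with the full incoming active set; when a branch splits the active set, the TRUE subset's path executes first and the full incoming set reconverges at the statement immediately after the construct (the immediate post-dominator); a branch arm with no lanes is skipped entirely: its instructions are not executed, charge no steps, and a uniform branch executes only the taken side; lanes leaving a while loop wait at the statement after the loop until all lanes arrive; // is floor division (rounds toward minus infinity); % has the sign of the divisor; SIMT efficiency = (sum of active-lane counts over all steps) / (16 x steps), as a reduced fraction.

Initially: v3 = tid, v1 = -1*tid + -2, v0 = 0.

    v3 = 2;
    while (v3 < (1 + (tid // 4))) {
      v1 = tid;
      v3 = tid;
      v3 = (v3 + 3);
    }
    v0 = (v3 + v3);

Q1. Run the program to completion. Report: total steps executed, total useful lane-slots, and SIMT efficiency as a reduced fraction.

Answer: 7 steps, 80 useful, 5/7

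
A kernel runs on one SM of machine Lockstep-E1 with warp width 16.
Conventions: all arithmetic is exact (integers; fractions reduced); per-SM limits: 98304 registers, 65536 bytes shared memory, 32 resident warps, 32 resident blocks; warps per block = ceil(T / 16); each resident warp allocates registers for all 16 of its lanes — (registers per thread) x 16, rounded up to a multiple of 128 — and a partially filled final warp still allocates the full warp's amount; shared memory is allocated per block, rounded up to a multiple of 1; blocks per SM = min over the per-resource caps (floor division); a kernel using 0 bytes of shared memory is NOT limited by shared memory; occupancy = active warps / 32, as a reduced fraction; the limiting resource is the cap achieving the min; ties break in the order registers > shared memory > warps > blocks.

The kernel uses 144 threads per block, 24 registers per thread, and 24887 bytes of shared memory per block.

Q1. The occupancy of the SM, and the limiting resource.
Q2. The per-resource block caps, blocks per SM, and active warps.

Answer: occupancy 9/16, limited by shared memory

registers: 28 blocks
shared memory: 2 blocks
warps: 3 blocks
blocks: 32 blocks

Answer: 2 blocks, 18 active warps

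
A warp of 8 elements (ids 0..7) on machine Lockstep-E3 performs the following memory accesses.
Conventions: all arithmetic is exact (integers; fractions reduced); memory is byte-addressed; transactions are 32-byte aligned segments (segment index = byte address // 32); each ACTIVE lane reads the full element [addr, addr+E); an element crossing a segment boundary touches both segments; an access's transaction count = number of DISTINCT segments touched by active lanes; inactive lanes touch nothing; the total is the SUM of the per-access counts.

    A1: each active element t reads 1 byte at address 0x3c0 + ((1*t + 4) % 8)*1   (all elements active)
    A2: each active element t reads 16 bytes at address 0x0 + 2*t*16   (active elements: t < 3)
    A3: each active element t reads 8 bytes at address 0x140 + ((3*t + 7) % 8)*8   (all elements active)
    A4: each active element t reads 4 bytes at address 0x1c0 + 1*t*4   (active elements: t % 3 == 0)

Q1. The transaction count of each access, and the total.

A1: 1 transaction
A2: 3 transactions
A3: 2 transactions
A4: 1 transaction

Answer: 1,3,2,1; total 7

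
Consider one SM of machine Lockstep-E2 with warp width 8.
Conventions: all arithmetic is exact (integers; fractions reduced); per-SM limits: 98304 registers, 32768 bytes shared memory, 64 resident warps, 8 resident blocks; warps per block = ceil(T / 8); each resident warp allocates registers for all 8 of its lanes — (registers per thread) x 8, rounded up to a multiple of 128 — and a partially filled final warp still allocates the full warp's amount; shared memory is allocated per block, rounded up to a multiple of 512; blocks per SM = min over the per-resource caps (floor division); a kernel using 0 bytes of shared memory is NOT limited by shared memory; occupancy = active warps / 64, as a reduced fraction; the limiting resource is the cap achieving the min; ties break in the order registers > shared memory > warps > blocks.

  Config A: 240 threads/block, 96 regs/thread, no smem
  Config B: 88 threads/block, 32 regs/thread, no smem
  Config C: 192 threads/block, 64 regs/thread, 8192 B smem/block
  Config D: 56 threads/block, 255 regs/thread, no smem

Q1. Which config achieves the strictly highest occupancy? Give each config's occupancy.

occupancies: A 15/16, B 55/64, C 3/4, D 21/32

Answer: A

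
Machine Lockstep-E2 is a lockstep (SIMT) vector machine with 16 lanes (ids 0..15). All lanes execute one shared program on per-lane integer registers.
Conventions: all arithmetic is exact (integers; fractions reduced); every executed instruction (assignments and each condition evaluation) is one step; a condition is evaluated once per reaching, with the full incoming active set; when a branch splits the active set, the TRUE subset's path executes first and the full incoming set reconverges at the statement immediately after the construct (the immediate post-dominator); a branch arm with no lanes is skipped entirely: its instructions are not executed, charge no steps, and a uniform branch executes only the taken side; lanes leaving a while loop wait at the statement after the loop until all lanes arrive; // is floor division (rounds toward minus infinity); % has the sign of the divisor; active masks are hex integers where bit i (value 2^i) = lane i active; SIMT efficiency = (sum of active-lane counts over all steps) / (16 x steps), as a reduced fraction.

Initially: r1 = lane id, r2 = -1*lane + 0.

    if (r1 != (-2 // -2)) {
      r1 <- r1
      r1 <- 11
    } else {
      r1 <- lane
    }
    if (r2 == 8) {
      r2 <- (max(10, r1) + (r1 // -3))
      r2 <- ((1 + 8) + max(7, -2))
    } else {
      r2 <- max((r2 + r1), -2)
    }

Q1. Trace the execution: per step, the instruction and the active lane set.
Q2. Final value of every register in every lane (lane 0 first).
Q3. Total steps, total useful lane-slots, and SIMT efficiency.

step 0: eval (r1 != (-2 // -2))      0xffff
step 1: r1 <- r1                     0xfffd
step 2: r1 <- 11                     0xfffd
step 3: r1 <- lane                   0x0002
step 4: eval (r2 == 8)               0xffff
step 5: r2 <- max((r2 + r1), -2)     0xffff

Answer: 6 steps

r1: 11,1,11,11,11,11,11,11,11,11,11,11,11,11,11,11
r2: 11,0,9,8,7,6,5,4,3,2,1,0,-1,-2,-2,-2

steps = 6; useful = 79; efficiency = 79/96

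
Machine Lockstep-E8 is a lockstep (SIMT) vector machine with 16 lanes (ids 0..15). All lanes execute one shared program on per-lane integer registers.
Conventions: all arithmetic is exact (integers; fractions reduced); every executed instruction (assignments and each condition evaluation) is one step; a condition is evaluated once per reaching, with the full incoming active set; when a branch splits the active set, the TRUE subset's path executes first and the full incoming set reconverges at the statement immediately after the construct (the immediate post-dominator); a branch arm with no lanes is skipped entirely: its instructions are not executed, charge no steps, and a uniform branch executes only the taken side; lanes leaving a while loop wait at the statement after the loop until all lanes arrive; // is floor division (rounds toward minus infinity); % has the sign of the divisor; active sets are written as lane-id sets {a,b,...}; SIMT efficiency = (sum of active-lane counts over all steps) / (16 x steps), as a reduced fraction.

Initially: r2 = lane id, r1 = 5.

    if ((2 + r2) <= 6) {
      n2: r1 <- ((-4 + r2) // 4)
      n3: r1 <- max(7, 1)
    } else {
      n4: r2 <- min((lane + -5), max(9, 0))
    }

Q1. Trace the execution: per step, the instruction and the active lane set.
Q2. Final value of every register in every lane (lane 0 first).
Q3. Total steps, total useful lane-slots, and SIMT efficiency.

step 0: eval ((2 + r2) <= 6)         {0,1,2,3,4,5,6,7,8,9,10,11,12,13,14,15}
step 1: r1 <- ((-4 + r2) // 4)       {0,1,2,3,4}
step 2: r1 <- max(7, 1)              {0,1,2,3,4}
step 3: r2 <- min((lane + -5), max(9, 0)) {5,6,7,8,9,10,11,12,13,14,15}

Answer: 4 steps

r2: 0,1,2,3,4,0,1,2,3,4,5,6,7,8,9,9
r1: 7,7,7,7,7,5,5,5,5,5,5,5,5,5,5,5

steps = 4; useful = 37; efficiency = 37/64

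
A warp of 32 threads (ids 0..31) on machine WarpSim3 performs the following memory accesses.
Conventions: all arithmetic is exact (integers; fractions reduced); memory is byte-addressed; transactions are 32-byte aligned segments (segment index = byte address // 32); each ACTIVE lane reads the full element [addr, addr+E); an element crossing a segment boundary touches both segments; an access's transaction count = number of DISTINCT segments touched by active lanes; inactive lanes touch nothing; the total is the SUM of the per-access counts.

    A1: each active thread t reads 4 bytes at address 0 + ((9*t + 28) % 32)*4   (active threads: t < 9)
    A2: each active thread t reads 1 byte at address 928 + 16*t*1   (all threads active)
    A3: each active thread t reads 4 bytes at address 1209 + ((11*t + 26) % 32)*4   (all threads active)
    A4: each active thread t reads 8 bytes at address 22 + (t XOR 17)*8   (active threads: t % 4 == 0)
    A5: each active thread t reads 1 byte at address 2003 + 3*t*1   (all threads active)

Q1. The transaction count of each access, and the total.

A1: 4 transactions
A2: 16 transactions
A3: 5 transactions
A4: 9 transactions
A5: 4 transactions

Answer: 4,16,5,9,4; total 38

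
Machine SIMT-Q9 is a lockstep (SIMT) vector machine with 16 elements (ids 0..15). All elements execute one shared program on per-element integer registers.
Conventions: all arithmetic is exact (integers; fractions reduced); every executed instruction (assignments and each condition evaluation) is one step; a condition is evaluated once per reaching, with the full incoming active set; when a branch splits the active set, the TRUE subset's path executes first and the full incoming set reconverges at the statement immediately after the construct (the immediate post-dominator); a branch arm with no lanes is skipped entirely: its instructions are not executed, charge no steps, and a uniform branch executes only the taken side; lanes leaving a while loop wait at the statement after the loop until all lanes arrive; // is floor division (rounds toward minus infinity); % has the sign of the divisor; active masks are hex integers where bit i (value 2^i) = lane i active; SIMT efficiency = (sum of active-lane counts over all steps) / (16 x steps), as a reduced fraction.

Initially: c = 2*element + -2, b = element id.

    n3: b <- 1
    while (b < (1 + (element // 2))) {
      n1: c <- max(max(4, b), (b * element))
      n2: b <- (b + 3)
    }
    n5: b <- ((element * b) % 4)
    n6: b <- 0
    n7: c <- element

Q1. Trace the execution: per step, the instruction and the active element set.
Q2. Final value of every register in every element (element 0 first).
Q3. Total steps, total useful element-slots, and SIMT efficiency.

step 0: b <- 1                       0xffff
step 1: eval (b < (1 + (element // 2))) 0xffff
step 2: c <- max(max(4, b), (b * element)) 0xfffc
step 3: b <- (b + 3)                 0xfffc
step 4: eval (b < (1 + (element // 2))) 0xfffc
step 5: c <- max(max(4, b), (b * element)) 0xff00
step 6: b <- (b + 3)                 0xff00
step 7: eval (b < (1 + (element // 2))) 0xff00
step 8: c <- max(max(4, b), (b * element)) 0xc000
step 9: b <- (b + 3)                 0xc000
step 10: eval (b < (1 + (element // 2))) 0xc000
step 11: b <- ((element * b) % 4)     0xffff
step 12: b <- 0                       0xffff
step 13: c <- element                 0xffff

Answer: 14 steps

c: 0,1,2,3,4,5,6,7,8,9,10,11,12,13,14,15
b: 0,0,0,0,0,0,0,0,0,0,0,0,0,0,0,0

steps = 14; useful = 152; efficiency = 152/224 = 19/28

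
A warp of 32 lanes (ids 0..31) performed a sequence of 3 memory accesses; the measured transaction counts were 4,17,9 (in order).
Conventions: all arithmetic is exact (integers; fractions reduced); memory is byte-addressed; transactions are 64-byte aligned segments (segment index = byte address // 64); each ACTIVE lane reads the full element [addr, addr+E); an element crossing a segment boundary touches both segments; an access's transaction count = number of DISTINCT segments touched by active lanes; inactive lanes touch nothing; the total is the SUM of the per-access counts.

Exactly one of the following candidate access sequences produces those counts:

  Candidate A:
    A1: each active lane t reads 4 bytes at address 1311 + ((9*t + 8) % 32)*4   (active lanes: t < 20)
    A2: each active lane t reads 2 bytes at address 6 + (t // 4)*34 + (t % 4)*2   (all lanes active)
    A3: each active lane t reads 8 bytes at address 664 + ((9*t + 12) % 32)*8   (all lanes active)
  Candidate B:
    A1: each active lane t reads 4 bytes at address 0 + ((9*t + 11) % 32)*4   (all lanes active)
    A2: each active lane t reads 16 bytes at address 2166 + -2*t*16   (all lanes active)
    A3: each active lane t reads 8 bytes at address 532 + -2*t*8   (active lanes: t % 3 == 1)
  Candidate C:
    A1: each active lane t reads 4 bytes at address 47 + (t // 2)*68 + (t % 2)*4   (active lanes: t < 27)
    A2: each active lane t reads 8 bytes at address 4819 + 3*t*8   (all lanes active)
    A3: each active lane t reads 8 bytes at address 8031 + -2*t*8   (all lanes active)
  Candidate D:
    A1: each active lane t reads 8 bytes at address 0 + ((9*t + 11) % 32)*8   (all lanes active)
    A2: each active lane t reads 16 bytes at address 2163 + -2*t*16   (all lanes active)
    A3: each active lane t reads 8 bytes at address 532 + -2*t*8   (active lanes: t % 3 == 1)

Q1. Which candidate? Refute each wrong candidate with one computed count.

A: A1 gives 3 transactions, not 4
B: A1 gives 2 transactions, not 4
C: A1 gives 15 transactions, not 4
D: all counts match (4,17,9)

Answer: D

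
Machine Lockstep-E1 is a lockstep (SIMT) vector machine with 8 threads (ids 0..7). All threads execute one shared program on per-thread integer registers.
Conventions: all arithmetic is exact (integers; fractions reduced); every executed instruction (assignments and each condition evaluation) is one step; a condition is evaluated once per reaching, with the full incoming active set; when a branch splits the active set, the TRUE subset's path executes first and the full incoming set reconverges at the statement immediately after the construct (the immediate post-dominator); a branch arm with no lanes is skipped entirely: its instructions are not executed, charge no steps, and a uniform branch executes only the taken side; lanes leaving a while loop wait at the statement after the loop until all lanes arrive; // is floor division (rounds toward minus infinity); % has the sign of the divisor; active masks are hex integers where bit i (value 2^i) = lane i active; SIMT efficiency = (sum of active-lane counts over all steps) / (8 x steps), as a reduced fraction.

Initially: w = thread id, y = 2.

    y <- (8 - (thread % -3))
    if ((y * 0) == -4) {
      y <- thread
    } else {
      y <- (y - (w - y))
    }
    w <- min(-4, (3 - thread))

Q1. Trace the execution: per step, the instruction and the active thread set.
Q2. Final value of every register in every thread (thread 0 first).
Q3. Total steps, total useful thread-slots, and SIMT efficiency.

step 0: y <- (8 - (thread % -3))     0xff
step 1: eval ((y * 0) == -4)         0xff
step 2: y <- (y - (w - y))           0xff
step 3: w <- min(-4, (3 - thread))   0xff

Answer: 4 steps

w: -4,-4,-4,-4,-4,-4,-4,-4
y: 16,19,16,13,16,13,10,13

steps = 4; useful = 32; efficiency = 32/32 = 1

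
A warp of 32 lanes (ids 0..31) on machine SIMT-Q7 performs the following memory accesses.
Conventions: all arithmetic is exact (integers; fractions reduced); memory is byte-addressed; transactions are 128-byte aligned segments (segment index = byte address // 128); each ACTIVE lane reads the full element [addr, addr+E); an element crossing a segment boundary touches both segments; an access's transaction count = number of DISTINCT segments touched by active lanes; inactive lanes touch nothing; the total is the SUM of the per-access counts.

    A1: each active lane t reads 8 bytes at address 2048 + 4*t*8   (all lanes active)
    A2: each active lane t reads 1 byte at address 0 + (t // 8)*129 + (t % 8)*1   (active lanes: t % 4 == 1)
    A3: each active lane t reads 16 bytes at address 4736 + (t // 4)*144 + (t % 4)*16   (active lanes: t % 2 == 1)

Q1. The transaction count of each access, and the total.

A1: 8 transactions
A2: 4 transactions
A3: 9 transactions

Answer: 8,4,9; total 21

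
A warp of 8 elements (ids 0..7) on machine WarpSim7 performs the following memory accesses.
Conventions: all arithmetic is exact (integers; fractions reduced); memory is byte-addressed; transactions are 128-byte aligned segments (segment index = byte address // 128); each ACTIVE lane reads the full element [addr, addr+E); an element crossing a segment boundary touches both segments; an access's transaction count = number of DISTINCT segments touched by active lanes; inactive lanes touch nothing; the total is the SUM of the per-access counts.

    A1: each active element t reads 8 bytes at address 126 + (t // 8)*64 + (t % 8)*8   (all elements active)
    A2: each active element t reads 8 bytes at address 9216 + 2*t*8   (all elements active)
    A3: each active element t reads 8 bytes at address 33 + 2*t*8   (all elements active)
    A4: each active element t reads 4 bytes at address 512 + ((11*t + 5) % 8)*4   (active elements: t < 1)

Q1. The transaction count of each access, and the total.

A1: 2 transactions
A2: 1 transaction
A3: 2 transactions
A4: 1 transaction

Answer: 2,1,2,1; total 6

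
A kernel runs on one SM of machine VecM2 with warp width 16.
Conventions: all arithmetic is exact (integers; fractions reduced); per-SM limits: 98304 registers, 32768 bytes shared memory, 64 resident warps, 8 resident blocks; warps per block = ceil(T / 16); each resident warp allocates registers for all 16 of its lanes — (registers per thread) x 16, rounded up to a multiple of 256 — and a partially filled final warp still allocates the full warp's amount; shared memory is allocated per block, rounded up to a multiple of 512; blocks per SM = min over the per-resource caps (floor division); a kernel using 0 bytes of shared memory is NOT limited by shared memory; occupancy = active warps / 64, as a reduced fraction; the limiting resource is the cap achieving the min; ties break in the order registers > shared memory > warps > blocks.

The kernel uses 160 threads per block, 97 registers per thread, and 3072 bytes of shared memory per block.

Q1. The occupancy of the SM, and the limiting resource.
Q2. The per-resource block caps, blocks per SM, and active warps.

Answer: occupancy 25/32, limited by registers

registers: 5 blocks
shared memory: 10 blocks
warps: 6 blocks
blocks: 8 blocks

Answer: 5 blocks, 50 active warps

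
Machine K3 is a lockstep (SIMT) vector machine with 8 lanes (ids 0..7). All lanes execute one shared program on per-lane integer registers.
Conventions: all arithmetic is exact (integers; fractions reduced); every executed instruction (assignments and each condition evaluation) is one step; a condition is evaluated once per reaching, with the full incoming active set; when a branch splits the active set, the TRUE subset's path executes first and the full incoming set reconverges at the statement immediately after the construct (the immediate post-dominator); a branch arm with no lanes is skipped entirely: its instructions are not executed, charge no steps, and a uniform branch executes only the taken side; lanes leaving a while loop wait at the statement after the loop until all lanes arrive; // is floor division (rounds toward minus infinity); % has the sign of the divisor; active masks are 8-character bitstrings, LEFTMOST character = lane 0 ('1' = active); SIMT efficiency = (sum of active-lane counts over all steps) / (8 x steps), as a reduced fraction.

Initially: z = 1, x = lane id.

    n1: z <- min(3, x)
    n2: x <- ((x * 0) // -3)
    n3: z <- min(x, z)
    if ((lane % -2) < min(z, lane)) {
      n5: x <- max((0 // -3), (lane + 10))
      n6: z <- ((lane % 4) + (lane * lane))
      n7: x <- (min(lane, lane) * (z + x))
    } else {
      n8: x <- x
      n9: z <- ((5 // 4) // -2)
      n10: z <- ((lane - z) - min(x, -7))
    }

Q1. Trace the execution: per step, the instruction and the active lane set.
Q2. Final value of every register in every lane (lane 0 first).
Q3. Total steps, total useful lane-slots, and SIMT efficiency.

step 0: z <- min(3, x)               11111111
step 1: x <- ((x * 0) // -3)         11111111
step 2: z <- min(x, z)               11111111
step 3: eval ((lane % -2) < min(z, lane)) 11111111
step 4: x <- max((0 // -3), (lane + 10)) 01010101
step 5: z <- ((lane % 4) + (lane * lane)) 01010101
step 6: x <- (min(lane, lane) * (z + x)) 01010101
step 7: x <- x                       10101010
step 8: z <- ((5 // 4) // -2)        10101010
step 9: z <- ((lane - z) - min(x, -7)) 10101010

Answer: 10 steps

z: 8,2,10,12,12,26,14,52
x: 0,13,0,75,0,205,0,483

steps = 10; useful = 56; efficiency = 56/80 = 7/10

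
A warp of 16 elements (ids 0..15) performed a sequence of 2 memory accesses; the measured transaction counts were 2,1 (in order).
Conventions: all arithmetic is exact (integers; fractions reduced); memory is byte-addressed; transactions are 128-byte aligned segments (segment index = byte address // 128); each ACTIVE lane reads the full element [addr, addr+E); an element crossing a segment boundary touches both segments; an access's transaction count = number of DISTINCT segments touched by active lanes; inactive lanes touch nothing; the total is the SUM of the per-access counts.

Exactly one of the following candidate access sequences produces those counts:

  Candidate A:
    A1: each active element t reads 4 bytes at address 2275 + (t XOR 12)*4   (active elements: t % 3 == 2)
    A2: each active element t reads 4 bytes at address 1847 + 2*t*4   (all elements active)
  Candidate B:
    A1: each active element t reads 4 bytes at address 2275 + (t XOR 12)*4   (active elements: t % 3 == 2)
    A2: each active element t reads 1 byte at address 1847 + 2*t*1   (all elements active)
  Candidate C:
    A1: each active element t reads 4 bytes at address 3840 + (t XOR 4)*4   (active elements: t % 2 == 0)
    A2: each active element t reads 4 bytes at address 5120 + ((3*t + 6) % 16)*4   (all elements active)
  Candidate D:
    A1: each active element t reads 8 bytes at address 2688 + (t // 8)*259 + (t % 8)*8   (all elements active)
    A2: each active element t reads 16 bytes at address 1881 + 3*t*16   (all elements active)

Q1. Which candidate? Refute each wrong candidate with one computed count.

A: A2 gives 2 transactions, not 1
C: A1 gives 1 transaction, not 2
D: A2 gives 7 transactions, not 1
B: all counts match (2,1)

Answer: B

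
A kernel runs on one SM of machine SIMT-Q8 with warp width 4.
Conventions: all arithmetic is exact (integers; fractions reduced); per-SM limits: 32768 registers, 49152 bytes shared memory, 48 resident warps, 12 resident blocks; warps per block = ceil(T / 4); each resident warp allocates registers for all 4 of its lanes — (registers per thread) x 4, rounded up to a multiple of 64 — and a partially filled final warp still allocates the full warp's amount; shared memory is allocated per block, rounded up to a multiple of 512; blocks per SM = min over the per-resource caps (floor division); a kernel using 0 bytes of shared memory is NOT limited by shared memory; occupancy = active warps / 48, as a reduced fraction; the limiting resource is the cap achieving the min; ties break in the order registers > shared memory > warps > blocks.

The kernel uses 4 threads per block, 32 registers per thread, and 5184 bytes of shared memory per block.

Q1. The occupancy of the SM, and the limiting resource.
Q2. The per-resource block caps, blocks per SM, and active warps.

Answer: occupancy 1/6, limited by shared memory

registers: 256 blocks
shared memory: 8 blocks
warps: 48 blocks
blocks: 12 blocks

Answer: 8 blocks, 8 active warps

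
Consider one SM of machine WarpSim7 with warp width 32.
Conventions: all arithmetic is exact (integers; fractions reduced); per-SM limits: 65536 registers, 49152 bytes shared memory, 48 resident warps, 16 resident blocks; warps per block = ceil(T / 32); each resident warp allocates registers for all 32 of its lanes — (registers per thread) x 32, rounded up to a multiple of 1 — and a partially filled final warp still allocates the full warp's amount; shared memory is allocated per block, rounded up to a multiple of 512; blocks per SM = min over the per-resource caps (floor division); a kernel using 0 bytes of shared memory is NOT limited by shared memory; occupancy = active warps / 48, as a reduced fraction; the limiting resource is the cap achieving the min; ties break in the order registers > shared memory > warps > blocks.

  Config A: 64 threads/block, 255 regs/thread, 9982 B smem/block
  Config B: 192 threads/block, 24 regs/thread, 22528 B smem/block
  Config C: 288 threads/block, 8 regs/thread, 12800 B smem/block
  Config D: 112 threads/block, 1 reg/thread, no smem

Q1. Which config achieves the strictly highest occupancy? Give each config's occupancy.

occupancies: A 1/6, B 1/4, C 9/16, D 1

Answer: D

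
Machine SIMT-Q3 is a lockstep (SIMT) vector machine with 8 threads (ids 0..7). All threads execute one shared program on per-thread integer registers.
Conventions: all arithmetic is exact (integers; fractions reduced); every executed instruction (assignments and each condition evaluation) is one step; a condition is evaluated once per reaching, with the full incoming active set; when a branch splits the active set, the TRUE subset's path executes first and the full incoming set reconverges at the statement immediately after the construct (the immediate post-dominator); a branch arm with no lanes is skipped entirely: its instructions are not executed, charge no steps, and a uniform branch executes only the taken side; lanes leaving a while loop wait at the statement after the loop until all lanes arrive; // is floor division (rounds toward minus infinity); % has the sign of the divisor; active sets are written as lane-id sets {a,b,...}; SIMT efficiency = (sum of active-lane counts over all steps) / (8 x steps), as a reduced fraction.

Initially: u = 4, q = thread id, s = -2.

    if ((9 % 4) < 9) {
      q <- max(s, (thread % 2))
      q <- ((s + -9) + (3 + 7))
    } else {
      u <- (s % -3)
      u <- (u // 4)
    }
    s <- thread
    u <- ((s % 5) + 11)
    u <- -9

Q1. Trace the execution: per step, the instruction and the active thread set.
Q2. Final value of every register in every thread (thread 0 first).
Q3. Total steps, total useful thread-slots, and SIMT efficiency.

step 0: eval ((9 % 4) < 9)           {0,1,2,3,4,5,6,7}
step 1: q <- max(s, (thread % 2))    {0,1,2,3,4,5,6,7}
step 2: q <- ((s + -9) + (3 + 7))    {0,1,2,3,4,5,6,7}
step 3: s <- thread                  {0,1,2,3,4,5,6,7}
step 4: u <- ((s % 5) + 11)          {0,1,2,3,4,5,6,7}
step 5: u <- -9                      {0,1,2,3,4,5,6,7}

Answer: 6 steps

u: -9,-9,-9,-9,-9,-9,-9,-9
q: -1,-1,-1,-1,-1,-1,-1,-1
s: 0,1,2,3,4,5,6,7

steps = 6; useful = 48; efficiency = 48/48 = 1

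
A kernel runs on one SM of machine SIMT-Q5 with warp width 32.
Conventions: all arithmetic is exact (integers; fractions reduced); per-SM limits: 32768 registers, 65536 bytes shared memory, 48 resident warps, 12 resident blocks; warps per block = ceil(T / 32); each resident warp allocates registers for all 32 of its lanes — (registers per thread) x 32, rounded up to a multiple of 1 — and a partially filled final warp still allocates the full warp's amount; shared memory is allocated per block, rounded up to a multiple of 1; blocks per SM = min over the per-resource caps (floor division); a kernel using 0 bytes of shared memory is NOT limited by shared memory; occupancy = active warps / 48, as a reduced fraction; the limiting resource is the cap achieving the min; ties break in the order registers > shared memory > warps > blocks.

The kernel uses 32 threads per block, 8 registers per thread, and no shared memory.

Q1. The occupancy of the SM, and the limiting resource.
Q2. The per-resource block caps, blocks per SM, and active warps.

Answer: occupancy 1/4, limited by blocks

registers: 128 blocks
shared memory: no limit (kernel uses none)
warps: 48 blocks
blocks: 12 blocks

Answer: 12 blocks, 12 active warps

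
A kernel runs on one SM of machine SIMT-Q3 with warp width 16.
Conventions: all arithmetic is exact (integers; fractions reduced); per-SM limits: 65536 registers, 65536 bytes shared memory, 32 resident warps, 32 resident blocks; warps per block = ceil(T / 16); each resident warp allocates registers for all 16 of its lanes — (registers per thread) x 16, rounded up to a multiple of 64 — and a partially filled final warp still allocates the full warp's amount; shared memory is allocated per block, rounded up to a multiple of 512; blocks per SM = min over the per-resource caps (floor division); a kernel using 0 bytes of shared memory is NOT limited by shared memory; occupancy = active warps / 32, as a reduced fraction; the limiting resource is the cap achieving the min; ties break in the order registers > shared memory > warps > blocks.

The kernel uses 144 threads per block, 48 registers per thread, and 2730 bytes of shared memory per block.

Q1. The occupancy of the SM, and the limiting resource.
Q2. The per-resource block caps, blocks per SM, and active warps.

Answer: occupancy 27/32, limited by warps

registers: 9 blocks
shared memory: 21 blocks
warps: 3 blocks
blocks: 32 blocks

Answer: 3 blocks, 27 active warps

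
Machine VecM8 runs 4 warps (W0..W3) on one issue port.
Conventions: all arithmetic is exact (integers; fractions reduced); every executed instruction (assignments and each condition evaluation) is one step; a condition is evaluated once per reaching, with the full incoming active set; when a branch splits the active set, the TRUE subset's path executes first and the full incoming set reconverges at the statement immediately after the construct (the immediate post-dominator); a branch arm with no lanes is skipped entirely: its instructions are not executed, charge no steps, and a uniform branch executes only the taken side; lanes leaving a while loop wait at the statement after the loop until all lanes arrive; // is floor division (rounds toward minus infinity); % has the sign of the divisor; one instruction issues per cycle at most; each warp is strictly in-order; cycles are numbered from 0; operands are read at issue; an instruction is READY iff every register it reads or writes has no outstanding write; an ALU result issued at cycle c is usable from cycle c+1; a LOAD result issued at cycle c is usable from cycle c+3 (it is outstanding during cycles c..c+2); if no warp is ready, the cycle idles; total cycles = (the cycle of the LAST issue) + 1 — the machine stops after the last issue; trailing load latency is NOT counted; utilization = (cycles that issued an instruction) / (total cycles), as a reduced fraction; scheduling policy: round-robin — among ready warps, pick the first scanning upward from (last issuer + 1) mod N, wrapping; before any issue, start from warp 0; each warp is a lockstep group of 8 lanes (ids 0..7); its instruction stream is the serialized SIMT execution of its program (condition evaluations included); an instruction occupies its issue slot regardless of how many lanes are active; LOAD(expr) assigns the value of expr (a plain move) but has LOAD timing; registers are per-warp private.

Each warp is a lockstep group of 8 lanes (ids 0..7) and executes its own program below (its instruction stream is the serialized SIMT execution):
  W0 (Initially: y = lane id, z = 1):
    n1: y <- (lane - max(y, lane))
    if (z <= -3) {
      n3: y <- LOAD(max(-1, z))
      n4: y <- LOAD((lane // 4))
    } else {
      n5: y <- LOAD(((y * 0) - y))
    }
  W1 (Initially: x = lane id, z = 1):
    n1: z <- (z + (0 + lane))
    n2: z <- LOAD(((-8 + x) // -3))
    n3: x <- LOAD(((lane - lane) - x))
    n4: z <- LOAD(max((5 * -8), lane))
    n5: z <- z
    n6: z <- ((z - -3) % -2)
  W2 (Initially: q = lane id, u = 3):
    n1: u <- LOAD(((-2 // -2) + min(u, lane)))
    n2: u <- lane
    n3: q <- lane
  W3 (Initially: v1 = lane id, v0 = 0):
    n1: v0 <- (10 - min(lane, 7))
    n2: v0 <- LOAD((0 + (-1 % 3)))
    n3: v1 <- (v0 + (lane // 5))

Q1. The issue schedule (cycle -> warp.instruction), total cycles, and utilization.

cycle 0: W0.I0
cycle 1: W1.I0
cycle 2: W2.I0
cycle 3: W3.I0
cycle 4: W0.I1
cycle 5: W1.I1
cycle 6: W2.I1
cycle 7: W3.I1
cycle 8: W0.I2
cycle 9: W1.I2
cycle 10: W2.I2
cycle 11: W3.I2
cycle 12: W1.I3
cycle 13: idle
cycle 14: idle
cycle 15: W1.I4
cycle 16: W1.I5

Answer: 17 cycles, utilization 15/17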